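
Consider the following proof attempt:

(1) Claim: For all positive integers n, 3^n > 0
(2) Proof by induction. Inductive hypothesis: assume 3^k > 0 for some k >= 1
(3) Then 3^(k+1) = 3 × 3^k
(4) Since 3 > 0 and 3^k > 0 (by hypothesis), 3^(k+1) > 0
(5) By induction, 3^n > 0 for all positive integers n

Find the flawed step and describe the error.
Step 5: By induction, 3^n > 0 for all positive integers n

Step 5 concludes the proof by induction, but no base case was ever established. A valid induction proof requires: (1) a base case proving 3^1 > 0, and (2) an inductive step showing IF 3^k > 0 THEN 3^(k+1) > 0. Steps 2-4 correctly establish the inductive step, but without the base case the conclusion in step 5 does not follow.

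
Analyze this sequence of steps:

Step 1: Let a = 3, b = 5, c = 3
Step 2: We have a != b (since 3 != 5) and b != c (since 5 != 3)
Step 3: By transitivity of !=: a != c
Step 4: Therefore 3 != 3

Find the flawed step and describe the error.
Step 3: By transitivity of !=: a != c

Step 3 incorrectly applies transitivity to the '!=' relation. Transitivity states: if a R b and b R c, then a R c. However, '!=' is not transitive. Counterexample: 3 != 5 and 5 != 3, but 3 = 3 (both equal 3). Transitivity holds for relations like <, <=, =, but not for !=.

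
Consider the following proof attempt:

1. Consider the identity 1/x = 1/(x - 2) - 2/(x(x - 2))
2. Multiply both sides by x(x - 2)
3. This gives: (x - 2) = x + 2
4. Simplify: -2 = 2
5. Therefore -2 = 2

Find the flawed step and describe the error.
Step 3: This gives: (x - 2) = x + 2

Step 3 makes a sign error when clearing denominators. Multiplying -2/(x(x - 2)) by x(x - 2) gives -2, not +2. The correct result is (x - 2) = x - 2, which is trivially true, not (x - 2) = x + 2. (Step 1 is a valid identity: 1/(x - 2) - 2/(x(x - 2)) = (x - 2)/(x(x - 2)) = 1/x.)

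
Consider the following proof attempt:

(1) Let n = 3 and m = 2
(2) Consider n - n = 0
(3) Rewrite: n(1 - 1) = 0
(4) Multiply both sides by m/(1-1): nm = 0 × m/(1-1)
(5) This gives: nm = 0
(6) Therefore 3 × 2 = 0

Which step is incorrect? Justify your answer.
Step 4: Multiply both sides by m/(1-1): nm = 0 × m/(1-1)

Step 4 multiplies both sides by m/(1-1). However, 1-1 = 0, so this is multiplication by m/0, which is undefined. We cannot multiply by an undefined expression.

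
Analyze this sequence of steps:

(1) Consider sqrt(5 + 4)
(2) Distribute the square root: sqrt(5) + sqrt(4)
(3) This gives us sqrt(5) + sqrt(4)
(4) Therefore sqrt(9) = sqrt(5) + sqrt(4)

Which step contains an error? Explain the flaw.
Step 2: Distribute the square root: sqrt(5) + sqrt(4)

Step 2 incorrectly 'distributes' the square root over addition. The square root function does not distribute: sqrt(a + b) ≠ sqrt(a) + sqrt(b). In fact, sqrt(5 + 4) = sqrt(9) ≈ 3.0000, while sqrt(5) + sqrt(4) ≈ 4.2361.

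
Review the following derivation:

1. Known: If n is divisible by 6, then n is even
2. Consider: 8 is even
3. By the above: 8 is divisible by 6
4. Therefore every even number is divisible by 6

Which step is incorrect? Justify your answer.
Step 3: By the above: 8 is divisible by 6

Step 3 commits the fallacy of affirming the consequent. The known fact 'divisible by 6 → even' does NOT imply 'even → divisible by 6'. That would be the converse, which is false. For example, 8 is even but 8 ÷ 6 = 1.33, which is not an integer.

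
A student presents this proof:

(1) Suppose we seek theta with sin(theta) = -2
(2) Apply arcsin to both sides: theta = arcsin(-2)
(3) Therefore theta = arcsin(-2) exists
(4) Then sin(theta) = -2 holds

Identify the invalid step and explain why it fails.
Step 2: Apply arcsin to both sides: theta = arcsin(-2)

Step 2 applies arcsin to -2. However, arcsin(x) is only defined for x in [-1, 1] because sin(theta) can only produce values in that range. Since |-2| > 1, arcsin(-2) is undefined. There is no angle whose sine equals -2.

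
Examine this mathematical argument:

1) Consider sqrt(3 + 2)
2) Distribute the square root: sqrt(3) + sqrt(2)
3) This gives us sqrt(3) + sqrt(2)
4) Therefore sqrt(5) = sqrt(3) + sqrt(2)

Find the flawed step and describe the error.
Step 2: Distribute the square root: sqrt(3) + sqrt(2)

Step 2 incorrectly 'distributes' the square root over addition. The square root function does not distribute: sqrt(a + b) ≠ sqrt(a) + sqrt(b). In fact, sqrt(3 + 2) = sqrt(5) ≈ 2.2361, while sqrt(3) + sqrt(2) ≈ 3.1463.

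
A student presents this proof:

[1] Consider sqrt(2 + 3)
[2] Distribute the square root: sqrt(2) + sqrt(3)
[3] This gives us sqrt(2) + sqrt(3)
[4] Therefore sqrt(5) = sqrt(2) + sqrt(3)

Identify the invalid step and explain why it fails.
Step 2: Distribute the square root: sqrt(2) + sqrt(3)

Step 2 incorrectly 'distributes' the square root over addition. The square root function does not distribute: sqrt(a + b) ≠ sqrt(a) + sqrt(b). In fact, sqrt(2 + 3) = sqrt(5) ≈ 2.2361, while sqrt(2) + sqrt(3) ≈ 3.1463.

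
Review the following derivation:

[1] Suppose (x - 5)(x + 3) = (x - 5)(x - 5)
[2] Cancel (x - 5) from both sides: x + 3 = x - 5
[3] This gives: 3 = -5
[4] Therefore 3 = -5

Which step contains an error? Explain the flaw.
Step 2: Cancel (x - 5) from both sides: x + 3 = x - 5

Step 2 cancels (x - 5) from both sides. This is only valid if (x - 5) ≠ 0, i.e., x ≠ 5. When x = 5, both sides equal zero regardless of the other factors. The correct approach requires considering x = 5 as a separate case.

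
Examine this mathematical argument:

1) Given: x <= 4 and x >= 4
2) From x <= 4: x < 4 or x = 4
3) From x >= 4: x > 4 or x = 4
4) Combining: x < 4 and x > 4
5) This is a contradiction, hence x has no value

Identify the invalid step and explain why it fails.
Step 4: Combining: x < 4 and x > 4

Step 4 incorrectly combines the conditions. From x <= 4 and x >= 4, the intersection is x = 4. The error treats the 'or' cases as 'and' requirements. The correct conclusion is that x = 4 is the unique solution, not that no solution exists.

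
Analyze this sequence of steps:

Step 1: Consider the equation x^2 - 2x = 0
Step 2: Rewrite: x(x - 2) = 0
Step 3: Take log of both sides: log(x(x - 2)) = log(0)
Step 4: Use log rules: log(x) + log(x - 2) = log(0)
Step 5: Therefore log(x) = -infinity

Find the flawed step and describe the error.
Step 3: Take log of both sides: log(x(x - 2)) = log(0)

Step 3 takes the logarithm of both sides, resulting in log(0) on the right side. The logarithm is only defined for positive numbers; log(0) is undefined (approaches negative infinity). This operation is invalid.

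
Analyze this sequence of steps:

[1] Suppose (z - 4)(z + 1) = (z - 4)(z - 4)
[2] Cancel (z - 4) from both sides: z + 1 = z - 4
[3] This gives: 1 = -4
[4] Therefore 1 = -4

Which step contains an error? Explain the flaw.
Step 2: Cancel (z - 4) from both sides: z + 1 = z - 4

Step 2 cancels (z - 4) from both sides. This is only valid if (z - 4) ≠ 0, i.e., z ≠ 4. When z = 4, both sides equal zero regardless of the other factors. The correct approach requires considering z = 4 as a separate case.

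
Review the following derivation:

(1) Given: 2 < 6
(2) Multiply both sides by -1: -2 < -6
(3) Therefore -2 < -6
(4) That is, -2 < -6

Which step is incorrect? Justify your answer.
Step 2: Multiply both sides by -1: -2 < -6

Step 2 multiplies both sides by -1 but fails to reverse the inequality sign. When multiplying (or dividing) an inequality by a negative number, the direction must be reversed. Since 2 < 6, we should get -2 > -6, i.e., -2 > -6.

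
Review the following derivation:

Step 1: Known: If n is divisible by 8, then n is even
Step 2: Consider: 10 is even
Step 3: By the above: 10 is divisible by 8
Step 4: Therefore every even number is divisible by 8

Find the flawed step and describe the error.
Step 3: By the above: 10 is divisible by 8

Step 3 commits the fallacy of affirming the consequent. The known fact 'divisible by 8 → even' does NOT imply 'even → divisible by 8'. That would be the converse, which is false. For example, 10 is even but 10 ÷ 8 = 1.25, which is not an integer.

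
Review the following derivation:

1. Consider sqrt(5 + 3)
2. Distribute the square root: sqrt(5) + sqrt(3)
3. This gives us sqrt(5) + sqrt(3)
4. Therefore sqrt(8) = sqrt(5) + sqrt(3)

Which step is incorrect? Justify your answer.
Step 2: Distribute the square root: sqrt(5) + sqrt(3)

Step 2 incorrectly 'distributes' the square root over addition. The square root function does not distribute: sqrt(a + b) ≠ sqrt(a) + sqrt(b). In fact, sqrt(5 + 3) = sqrt(8) ≈ 2.8284, while sqrt(5) + sqrt(3) ≈ 3.9681.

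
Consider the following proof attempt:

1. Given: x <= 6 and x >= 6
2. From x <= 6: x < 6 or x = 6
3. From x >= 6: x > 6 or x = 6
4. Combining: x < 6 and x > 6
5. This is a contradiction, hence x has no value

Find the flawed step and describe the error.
Step 4: Combining: x < 6 and x > 6

Step 4 incorrectly combines the conditions. From x <= 6 and x >= 6, the intersection is x = 6. The error treats the 'or' cases as 'and' requirements. The correct conclusion is that x = 6 is the unique solution, not that no solution exists.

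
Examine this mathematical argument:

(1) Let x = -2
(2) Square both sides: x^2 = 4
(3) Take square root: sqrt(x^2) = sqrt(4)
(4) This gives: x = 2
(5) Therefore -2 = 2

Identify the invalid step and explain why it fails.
Step 4: This gives: x = 2

Step 4 incorrectly states that sqrt(x^2) = x. The correct identity is sqrt(x^2) = |x|. Since x = -2 < 0, we have sqrt(x^2) = |-2| = 2, not x = -2.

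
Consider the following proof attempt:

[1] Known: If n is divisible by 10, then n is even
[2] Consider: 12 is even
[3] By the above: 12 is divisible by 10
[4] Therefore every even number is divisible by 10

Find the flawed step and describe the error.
Step 3: By the above: 12 is divisible by 10

Step 3 commits the fallacy of affirming the consequent. The known fact 'divisible by 10 → even' does NOT imply 'even → divisible by 10'. That would be the converse, which is false. For example, 12 is even but 12 ÷ 10 = 1.20, which is not an integer.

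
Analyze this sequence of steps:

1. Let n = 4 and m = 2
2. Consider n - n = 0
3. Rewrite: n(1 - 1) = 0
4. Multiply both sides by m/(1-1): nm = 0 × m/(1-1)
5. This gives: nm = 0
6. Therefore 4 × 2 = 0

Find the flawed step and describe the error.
Step 4: Multiply both sides by m/(1-1): nm = 0 × m/(1-1)

Step 4 multiplies both sides by m/(1-1). However, 1-1 = 0, so this is multiplication by m/0, which is undefined. We cannot multiply by an undefined expression.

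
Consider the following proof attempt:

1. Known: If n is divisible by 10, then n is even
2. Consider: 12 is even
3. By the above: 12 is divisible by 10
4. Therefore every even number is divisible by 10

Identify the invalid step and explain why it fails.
Step 3: By the above: 12 is divisible by 10

Step 3 commits the fallacy of affirming the consequent. The known fact 'divisible by 10 → even' does NOT imply 'even → divisible by 10'. That would be the converse, which is false. For example, 12 is even but 12 ÷ 10 = 1.20, which is not an integer.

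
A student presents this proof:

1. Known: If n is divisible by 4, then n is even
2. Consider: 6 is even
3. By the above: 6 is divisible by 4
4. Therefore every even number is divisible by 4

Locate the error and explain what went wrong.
Step 3: By the above: 6 is divisible by 4

Step 3 commits the fallacy of affirming the consequent. The known fact 'divisible by 4 → even' does NOT imply 'even → divisible by 4'. That would be the converse, which is false. For example, 6 is even but 6 ÷ 4 = 1.50, which is not an integer.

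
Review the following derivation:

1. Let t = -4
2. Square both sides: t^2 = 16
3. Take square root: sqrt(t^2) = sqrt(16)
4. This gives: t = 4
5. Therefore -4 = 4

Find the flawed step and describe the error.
Step 4: This gives: t = 4

Step 4 incorrectly states that sqrt(t^2) = t. The correct identity is sqrt(t^2) = |t|. Since t = -4 < 0, we have sqrt(t^2) = |-4| = 4, not t = -4.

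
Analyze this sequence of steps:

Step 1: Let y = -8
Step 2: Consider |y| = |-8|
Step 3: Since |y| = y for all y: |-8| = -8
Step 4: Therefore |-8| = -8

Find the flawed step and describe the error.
Step 3: Since |y| = y for all y: |-8| = -8

Step 3 incorrectly states that |y| = y for all y. The correct definition is |y| = y when y >= 0, and |y| = -y when y < 0. Since -8 < 0, we have |-8| = -(-8) = 8, not -8.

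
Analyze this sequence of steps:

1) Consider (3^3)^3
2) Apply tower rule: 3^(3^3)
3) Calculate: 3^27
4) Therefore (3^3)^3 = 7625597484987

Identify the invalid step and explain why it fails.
Step 2: Apply tower rule: 3^(3^3)

Step 2 incorrectly states that (a^b)^c = a^(b^c). The correct rule is (a^b)^c = a^(b×c). The actual value is (3^3)^3 = 3^9 = 19683, not 3^27 = 7625597484987.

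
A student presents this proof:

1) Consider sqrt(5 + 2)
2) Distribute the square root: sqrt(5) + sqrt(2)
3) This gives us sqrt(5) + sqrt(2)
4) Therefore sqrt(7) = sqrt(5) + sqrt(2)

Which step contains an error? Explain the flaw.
Step 2: Distribute the square root: sqrt(5) + sqrt(2)

Step 2 incorrectly 'distributes' the square root over addition. The square root function does not distribute: sqrt(a + b) ≠ sqrt(a) + sqrt(b). In fact, sqrt(5 + 2) = sqrt(7) ≈ 2.6458, while sqrt(5) + sqrt(2) ≈ 3.6503.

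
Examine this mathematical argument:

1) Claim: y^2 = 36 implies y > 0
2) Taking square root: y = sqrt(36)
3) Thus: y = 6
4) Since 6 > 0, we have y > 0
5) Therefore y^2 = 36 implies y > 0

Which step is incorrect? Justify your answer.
Step 2: Taking square root: y = sqrt(36)

Step 2 takes the square root and assumes the positive root only. The equation y^2 = 36 actually has two solutions: y = 6 and y = -6. The proof silently assumes y > 0 without justification, then uses this assumption to conclude y > 0, which is circular. The counterexample y = -6 shows the claim is false.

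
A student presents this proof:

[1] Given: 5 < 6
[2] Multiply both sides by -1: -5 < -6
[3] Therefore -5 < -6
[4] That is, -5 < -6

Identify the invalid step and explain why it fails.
Step 2: Multiply both sides by -1: -5 < -6

Step 2 multiplies both sides by -1 but fails to reverse the inequality sign. When multiplying (or dividing) an inequality by a negative number, the direction must be reversed. Since 5 < 6, we should get -5 > -6, i.e., -5 > -6.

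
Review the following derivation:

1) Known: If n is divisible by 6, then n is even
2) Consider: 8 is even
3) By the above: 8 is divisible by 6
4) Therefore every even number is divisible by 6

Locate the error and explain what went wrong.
Step 3: By the above: 8 is divisible by 6

Step 3 commits the fallacy of affirming the consequent. The known fact 'divisible by 6 → even' does NOT imply 'even → divisible by 6'. That would be the converse, which is false. For example, 8 is even but 8 ÷ 6 = 1.33, which is not an integer.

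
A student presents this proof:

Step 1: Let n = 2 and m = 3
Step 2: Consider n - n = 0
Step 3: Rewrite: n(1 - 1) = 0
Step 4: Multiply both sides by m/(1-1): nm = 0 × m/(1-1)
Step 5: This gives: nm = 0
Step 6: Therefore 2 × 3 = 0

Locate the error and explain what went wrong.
Step 4: Multiply both sides by m/(1-1): nm = 0 × m/(1-1)

Step 4 multiplies both sides by m/(1-1). However, 1-1 = 0, so this is multiplication by m/0, which is undefined. We cannot multiply by an undefined expression.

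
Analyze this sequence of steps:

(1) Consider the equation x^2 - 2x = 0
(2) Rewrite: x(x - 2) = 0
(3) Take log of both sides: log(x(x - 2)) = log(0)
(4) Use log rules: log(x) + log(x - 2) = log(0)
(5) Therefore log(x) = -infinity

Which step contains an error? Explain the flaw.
Step 3: Take log of both sides: log(x(x - 2)) = log(0)

Step 3 takes the logarithm of both sides, resulting in log(0) on the right side. The logarithm is only defined for positive numbers; log(0) is undefined (approaches negative infinity). This operation is invalid.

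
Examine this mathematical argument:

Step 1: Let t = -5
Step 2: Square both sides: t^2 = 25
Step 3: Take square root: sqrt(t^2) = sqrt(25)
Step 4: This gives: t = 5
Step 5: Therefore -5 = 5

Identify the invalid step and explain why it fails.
Step 4: This gives: t = 5

Step 4 incorrectly states that sqrt(t^2) = t. The correct identity is sqrt(t^2) = |t|. Since t = -5 < 0, we have sqrt(t^2) = |-5| = 5, not t = -5.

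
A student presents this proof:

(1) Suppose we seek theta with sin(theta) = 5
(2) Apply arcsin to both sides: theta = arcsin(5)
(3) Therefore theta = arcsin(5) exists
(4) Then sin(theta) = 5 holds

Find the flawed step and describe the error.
Step 2: Apply arcsin to both sides: theta = arcsin(5)

Step 2 applies arcsin to 5. However, arcsin(x) is only defined for x in [-1, 1] because sin(theta) can only produce values in that range. Since |5| > 1, arcsin(5) is undefined. There is no angle whose sine equals 5.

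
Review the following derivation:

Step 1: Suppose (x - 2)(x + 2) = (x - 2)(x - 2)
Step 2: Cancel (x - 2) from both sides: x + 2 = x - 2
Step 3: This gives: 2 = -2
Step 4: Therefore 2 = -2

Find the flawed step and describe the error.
Step 2: Cancel (x - 2) from both sides: x + 2 = x - 2

Step 2 cancels (x - 2) from both sides. This is only valid if (x - 2) ≠ 0, i.e., x ≠ 2. When x = 2, both sides equal zero regardless of the other factors. The correct approach requires considering x = 2 as a separate case.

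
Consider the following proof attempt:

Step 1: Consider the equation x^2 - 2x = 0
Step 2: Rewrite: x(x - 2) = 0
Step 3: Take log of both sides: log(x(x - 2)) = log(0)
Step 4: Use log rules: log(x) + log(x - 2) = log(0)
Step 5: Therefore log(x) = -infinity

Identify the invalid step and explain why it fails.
Step 3: Take log of both sides: log(x(x - 2)) = log(0)

Step 3 takes the logarithm of both sides, resulting in log(0) on the right side. The logarithm is only defined for positive numbers; log(0) is undefined (approaches negative infinity). This operation is invalid.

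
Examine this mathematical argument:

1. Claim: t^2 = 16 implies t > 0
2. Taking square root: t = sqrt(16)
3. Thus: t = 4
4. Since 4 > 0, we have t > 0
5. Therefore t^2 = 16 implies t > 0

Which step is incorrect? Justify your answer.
Step 2: Taking square root: t = sqrt(16)

Step 2 takes the square root and assumes the positive root only. The equation t^2 = 16 actually has two solutions: t = 4 and t = -4. The proof silently assumes t > 0 without justification, then uses this assumption to conclude t > 0, which is circular. The counterexample t = -4 shows the claim is false.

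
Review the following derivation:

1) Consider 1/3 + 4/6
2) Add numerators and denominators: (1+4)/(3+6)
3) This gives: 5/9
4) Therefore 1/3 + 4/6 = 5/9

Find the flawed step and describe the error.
Step 2: Add numerators and denominators: (1+4)/(3+6)

Step 2 incorrectly adds fractions by separately adding numerators and denominators. This is wrong. The correct method requires a common denominator: 1/3 + 4/6 = (1×6 + 4×3)/(3×6) = 18/18 = 1. The method used gives 5/9, which is different.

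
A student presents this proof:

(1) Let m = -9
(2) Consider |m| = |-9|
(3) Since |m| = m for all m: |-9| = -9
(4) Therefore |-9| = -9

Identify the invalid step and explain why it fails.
Step 3: Since |m| = m for all m: |-9| = -9

Step 3 incorrectly states that |m| = m for all m. The correct definition is |m| = m when m >= 0, and |m| = -m when m < 0. Since -9 < 0, we have |-9| = -(-9) = 9, not -9.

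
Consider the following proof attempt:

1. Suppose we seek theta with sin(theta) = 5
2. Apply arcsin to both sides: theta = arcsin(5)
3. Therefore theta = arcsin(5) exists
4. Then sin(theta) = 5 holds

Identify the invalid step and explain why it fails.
Step 2: Apply arcsin to both sides: theta = arcsin(5)

Step 2 applies arcsin to 5. However, arcsin(x) is only defined for x in [-1, 1] because sin(theta) can only produce values in that range. Since |5| > 1, arcsin(5) is undefined. There is no angle whose sine equals 5.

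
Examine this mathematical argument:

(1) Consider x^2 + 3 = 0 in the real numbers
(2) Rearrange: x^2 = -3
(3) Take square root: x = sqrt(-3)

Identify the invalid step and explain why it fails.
Step 3: Take square root: x = sqrt(-3)

Step 3 takes the square root of -3, which is negative. In the real number system, the square root of a negative number is undefined. The equation x^2 + 3 = 0 has no real solutions. Square roots of negative numbers only exist in the complex numbers.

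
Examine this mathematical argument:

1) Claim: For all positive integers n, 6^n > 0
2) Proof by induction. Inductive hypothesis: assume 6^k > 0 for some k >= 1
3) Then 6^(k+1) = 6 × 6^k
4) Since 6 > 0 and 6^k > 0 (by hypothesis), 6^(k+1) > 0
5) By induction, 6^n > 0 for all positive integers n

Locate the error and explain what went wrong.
Step 5: By induction, 6^n > 0 for all positive integers n

Step 5 concludes the proof by induction, but no base case was ever established. A valid induction proof requires: (1) a base case proving 6^1 > 0, and (2) an inductive step showing IF 6^k > 0 THEN 6^(k+1) > 0. Steps 2-4 correctly establish the inductive step, but without the base case the conclusion in step 5 does not follow.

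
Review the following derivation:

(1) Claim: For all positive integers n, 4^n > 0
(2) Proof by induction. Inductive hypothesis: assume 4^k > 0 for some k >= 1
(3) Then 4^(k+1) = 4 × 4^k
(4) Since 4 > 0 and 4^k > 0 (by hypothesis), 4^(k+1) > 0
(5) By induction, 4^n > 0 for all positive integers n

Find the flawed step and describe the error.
Step 5: By induction, 4^n > 0 for all positive integers n

Step 5 concludes the proof by induction, but no base case was ever established. A valid induction proof requires: (1) a base case proving 4^1 > 0, and (2) an inductive step showing IF 4^k > 0 THEN 4^(k+1) > 0. Steps 2-4 correctly establish the inductive step, but without the base case the conclusion in step 5 does not follow.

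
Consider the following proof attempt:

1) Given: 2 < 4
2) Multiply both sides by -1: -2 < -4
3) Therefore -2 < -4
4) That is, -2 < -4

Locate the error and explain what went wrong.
Step 2: Multiply both sides by -1: -2 < -4

Step 2 multiplies both sides by -1 but fails to reverse the inequality sign. When multiplying (or dividing) an inequality by a negative number, the direction must be reversed. Since 2 < 4, we should get -2 > -4, i.e., -2 > -4.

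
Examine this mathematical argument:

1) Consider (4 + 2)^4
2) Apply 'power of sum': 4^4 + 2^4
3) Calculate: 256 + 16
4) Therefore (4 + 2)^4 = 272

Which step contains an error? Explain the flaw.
Step 2: Apply 'power of sum': 4^4 + 2^4

Step 2 incorrectly applies a non-existent rule '(a+b)^n = a^n + b^n'. This is false in general. The correct expansion uses the binomial theorem. The actual value is (4 + 2)^4 = 6^4 = 1296, not 272.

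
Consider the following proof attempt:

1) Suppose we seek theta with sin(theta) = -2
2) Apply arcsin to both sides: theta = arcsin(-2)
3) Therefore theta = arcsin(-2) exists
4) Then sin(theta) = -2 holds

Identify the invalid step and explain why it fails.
Step 2: Apply arcsin to both sides: theta = arcsin(-2)

Step 2 applies arcsin to -2. However, arcsin(x) is only defined for x in [-1, 1] because sin(theta) can only produce values in that range. Since |-2| > 1, arcsin(-2) is undefined. There is no angle whose sine equals -2.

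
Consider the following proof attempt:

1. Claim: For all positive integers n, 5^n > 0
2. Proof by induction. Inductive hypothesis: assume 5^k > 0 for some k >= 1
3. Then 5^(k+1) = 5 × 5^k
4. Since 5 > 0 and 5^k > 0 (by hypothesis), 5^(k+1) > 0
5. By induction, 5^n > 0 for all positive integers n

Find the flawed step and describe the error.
Step 5: By induction, 5^n > 0 for all positive integers n

Step 5 concludes the proof by induction, but no base case was ever established. A valid induction proof requires: (1) a base case proving 5^1 > 0, and (2) an inductive step showing IF 5^k > 0 THEN 5^(k+1) > 0. Steps 2-4 correctly establish the inductive step, but without the base case the conclusion in step 5 does not follow.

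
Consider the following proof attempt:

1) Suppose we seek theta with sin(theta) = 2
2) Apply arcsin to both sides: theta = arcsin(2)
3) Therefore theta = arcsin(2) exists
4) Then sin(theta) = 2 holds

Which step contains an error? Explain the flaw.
Step 2: Apply arcsin to both sides: theta = arcsin(2)

Step 2 applies arcsin to 2. However, arcsin(x) is only defined for x in [-1, 1] because sin(theta) can only produce values in that range. Since |2| > 1, arcsin(2) is undefined. There is no angle whose sine equals 2.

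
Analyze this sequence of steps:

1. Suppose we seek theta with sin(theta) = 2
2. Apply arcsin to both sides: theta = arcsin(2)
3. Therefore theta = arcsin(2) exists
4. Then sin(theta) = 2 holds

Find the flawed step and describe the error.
Step 2: Apply arcsin to both sides: theta = arcsin(2)

Step 2 applies arcsin to 2. However, arcsin(x) is only defined for x in [-1, 1] because sin(theta) can only produce values in that range. Since |2| > 1, arcsin(2) is undefined. There is no angle whose sine equals 2.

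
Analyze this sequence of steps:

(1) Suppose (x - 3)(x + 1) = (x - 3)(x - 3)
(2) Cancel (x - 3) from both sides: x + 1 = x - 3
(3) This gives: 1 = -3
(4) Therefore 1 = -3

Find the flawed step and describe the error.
Step 2: Cancel (x - 3) from both sides: x + 1 = x - 3

Step 2 cancels (x - 3) from both sides. This is only valid if (x - 3) ≠ 0, i.e., x ≠ 3. When x = 3, both sides equal zero regardless of the other factors. The correct approach requires considering x = 3 as a separate case.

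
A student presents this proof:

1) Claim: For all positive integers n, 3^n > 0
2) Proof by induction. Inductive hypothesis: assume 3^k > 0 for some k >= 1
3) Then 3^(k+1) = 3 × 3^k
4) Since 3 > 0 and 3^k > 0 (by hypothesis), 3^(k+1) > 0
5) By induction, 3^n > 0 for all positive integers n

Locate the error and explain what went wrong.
Step 5: By induction, 3^n > 0 for all positive integers n

Step 5 concludes the proof by induction, but no base case was ever established. A valid induction proof requires: (1) a base case proving 3^1 > 0, and (2) an inductive step showing IF 3^k > 0 THEN 3^(k+1) > 0. Steps 2-4 correctly establish the inductive step, but without the base case the conclusion in step 5 does not follow.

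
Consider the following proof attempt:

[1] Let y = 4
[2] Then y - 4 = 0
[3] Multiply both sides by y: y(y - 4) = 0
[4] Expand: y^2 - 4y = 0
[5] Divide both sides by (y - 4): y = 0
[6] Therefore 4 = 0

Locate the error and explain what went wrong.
Step 5: Divide both sides by (y - 4): y = 0

Step 5 divides both sides by (y - 4). However, since y = 4, we have (y - 4) = 0. Division by zero is undefined, making this step invalid.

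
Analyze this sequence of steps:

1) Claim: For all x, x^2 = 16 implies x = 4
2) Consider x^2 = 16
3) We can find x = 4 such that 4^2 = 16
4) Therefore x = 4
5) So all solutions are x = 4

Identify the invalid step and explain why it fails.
Step 4: Therefore x = 4

Step 4 incorrectly concludes that x = 4 is the only solution. The proof shows that x = 4 is A solution (existence), but does not show it is the ONLY solution (uniqueness). In fact, x = -4 is also a solution since (-4)^2 = 16. Finding one solution doesn't prove there are no others.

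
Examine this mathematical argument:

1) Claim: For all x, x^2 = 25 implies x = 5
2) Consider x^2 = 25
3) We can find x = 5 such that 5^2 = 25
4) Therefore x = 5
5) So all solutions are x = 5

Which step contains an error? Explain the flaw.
Step 4: Therefore x = 5

Step 4 incorrectly concludes that x = 5 is the only solution. The proof shows that x = 5 is A solution (existence), but does not show it is the ONLY solution (uniqueness). In fact, x = -5 is also a solution since (-5)^2 = 25. Finding one solution doesn't prove there are no others.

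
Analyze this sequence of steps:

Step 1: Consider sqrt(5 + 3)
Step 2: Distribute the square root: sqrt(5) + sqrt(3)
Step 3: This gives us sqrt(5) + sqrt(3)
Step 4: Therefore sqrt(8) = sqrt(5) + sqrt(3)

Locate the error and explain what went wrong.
Step 2: Distribute the square root: sqrt(5) + sqrt(3)

Step 2 incorrectly 'distributes' the square root over addition. The square root function does not distribute: sqrt(a + b) ≠ sqrt(a) + sqrt(b). In fact, sqrt(5 + 3) = sqrt(8) ≈ 2.8284, while sqrt(5) + sqrt(3) ≈ 3.9681.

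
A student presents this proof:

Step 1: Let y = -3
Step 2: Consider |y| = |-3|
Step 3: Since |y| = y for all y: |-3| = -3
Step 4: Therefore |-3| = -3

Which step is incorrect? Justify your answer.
Step 3: Since |y| = y for all y: |-3| = -3

Step 3 incorrectly states that |y| = y for all y. The correct definition is |y| = y when y >= 0, and |y| = -y when y < 0. Since -3 < 0, we have |-3| = -(-3) = 3, not -3.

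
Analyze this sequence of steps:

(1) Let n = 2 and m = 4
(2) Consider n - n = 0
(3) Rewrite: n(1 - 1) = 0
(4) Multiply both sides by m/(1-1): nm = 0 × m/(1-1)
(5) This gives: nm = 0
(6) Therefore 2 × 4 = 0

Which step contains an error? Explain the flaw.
Step 4: Multiply both sides by m/(1-1): nm = 0 × m/(1-1)

Step 4 multiplies both sides by m/(1-1). However, 1-1 = 0, so this is multiplication by m/0, which is undefined. We cannot multiply by an undefined expression.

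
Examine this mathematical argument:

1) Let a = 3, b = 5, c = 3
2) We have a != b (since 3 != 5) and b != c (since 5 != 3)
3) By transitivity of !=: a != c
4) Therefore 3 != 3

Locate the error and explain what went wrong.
Step 3: By transitivity of !=: a != c

Step 3 incorrectly applies transitivity to the '!=' relation. Transitivity states: if a R b and b R c, then a R c. However, '!=' is not transitive. Counterexample: 3 != 5 and 5 != 3, but 3 = 3 (both equal 3). Transitivity holds for relations like <, <=, =, but not for !=.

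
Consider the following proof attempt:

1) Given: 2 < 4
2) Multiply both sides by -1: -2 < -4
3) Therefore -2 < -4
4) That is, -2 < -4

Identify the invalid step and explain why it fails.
Step 2: Multiply both sides by -1: -2 < -4

Step 2 multiplies both sides by -1 but fails to reverse the inequality sign. When multiplying (or dividing) an inequality by a negative number, the direction must be reversed. Since 2 < 4, we should get -2 > -4, i.e., -2 > -4.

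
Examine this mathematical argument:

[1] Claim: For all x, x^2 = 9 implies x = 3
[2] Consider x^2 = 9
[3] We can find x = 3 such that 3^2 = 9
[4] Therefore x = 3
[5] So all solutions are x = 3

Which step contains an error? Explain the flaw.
Step 4: Therefore x = 3

Step 4 incorrectly concludes that x = 3 is the only solution. The proof shows that x = 3 is A solution (existence), but does not show it is the ONLY solution (uniqueness). In fact, x = -3 is also a solution since (-3)^2 = 9. Finding one solution doesn't prove there are no others.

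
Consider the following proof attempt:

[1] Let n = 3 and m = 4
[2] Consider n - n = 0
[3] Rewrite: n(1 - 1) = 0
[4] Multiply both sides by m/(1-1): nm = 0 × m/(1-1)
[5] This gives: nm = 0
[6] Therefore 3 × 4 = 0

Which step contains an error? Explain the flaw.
Step 4: Multiply both sides by m/(1-1): nm = 0 × m/(1-1)

Step 4 multiplies both sides by m/(1-1). However, 1-1 = 0, so this is multiplication by m/0, which is undefined. We cannot multiply by an undefined expression.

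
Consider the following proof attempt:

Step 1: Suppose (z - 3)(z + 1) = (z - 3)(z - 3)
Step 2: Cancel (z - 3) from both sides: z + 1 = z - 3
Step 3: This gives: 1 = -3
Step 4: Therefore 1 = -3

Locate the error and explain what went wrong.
Step 2: Cancel (z - 3) from both sides: z + 1 = z - 3

Step 2 cancels (z - 3) from both sides. This is only valid if (z - 3) ≠ 0, i.e., z ≠ 3. When z = 3, both sides equal zero regardless of the other factors. The correct approach requires considering z = 3 as a separate case.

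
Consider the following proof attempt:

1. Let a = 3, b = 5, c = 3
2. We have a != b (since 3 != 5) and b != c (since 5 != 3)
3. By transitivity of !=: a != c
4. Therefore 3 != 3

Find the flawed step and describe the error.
Step 3: By transitivity of !=: a != c

Step 3 incorrectly applies transitivity to the '!=' relation. Transitivity states: if a R b and b R c, then a R c. However, '!=' is not transitive. Counterexample: 3 != 5 and 5 != 3, but 3 = 3 (both equal 3). Transitivity holds for relations like <, <=, =, but not for !=.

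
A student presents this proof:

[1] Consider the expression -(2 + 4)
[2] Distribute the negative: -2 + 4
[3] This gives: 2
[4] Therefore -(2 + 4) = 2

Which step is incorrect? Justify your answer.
Step 2: Distribute the negative: -2 + 4

Step 2 incorrectly distributes the negative sign. The correct distribution is -(2 + 4) = -2 - 4 = -6. The negative must be applied to both terms, not just the first. The error treats -(2 + 4) as -2 + 4, which equals 2 instead of -6.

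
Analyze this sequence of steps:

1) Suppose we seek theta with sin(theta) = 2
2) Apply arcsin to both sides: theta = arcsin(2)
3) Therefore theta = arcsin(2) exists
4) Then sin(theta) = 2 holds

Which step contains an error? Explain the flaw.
Step 2: Apply arcsin to both sides: theta = arcsin(2)

Step 2 applies arcsin to 2. However, arcsin(x) is only defined for x in [-1, 1] because sin(theta) can only produce values in that range. Since |2| > 1, arcsin(2) is undefined. There is no angle whose sine equals 2.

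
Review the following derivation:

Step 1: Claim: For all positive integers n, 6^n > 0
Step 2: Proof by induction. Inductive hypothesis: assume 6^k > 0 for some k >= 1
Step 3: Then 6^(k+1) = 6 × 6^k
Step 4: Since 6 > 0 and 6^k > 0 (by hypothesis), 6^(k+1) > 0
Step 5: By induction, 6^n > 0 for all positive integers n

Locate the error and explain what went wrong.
Step 5: By induction, 6^n > 0 for all positive integers n

Step 5 concludes the proof by induction, but no base case was ever established. A valid induction proof requires: (1) a base case proving 6^1 > 0, and (2) an inductive step showing IF 6^k > 0 THEN 6^(k+1) > 0. Steps 2-4 correctly establish the inductive step, but without the base case the conclusion in step 5 does not follow.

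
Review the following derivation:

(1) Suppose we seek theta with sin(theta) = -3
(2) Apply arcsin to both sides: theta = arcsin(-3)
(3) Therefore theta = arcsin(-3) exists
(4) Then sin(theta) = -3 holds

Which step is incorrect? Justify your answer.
Step 2: Apply arcsin to both sides: theta = arcsin(-3)

Step 2 applies arcsin to -3. However, arcsin(x) is only defined for x in [-1, 1] because sin(theta) can only produce values in that range. Since |-3| > 1, arcsin(-3) is undefined. There is no angle whose sine equals -3.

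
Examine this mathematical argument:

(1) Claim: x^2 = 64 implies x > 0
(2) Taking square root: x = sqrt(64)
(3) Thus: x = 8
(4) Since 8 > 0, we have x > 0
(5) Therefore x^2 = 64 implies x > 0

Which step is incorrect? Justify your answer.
Step 2: Taking square root: x = sqrt(64)

Step 2 takes the square root and assumes the positive root only. The equation x^2 = 64 actually has two solutions: x = 8 and x = -8. The proof silently assumes x > 0 without justification, then uses this assumption to conclude x > 0, which is circular. The counterexample x = -8 shows the claim is false.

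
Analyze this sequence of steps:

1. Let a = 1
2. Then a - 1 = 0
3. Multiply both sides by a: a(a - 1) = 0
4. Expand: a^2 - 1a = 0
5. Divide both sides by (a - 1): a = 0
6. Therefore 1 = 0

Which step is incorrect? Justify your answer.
Step 5: Divide both sides by (a - 1): a = 0

Step 5 divides both sides by (a - 1). However, since a = 1, we have (a - 1) = 0. Division by zero is undefined, making this step invalid.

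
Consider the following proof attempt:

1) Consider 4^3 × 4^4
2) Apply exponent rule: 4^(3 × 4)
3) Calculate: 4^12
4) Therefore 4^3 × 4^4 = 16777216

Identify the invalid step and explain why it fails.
Step 2: Apply exponent rule: 4^(3 × 4)

Step 2 incorrectly states that a^b × a^c = a^(b×c). The correct rule is a^b × a^c = a^(b+c). The actual value is 4^3 × 4^4 = 4^7 = 16384, not 4^12 = 16777216.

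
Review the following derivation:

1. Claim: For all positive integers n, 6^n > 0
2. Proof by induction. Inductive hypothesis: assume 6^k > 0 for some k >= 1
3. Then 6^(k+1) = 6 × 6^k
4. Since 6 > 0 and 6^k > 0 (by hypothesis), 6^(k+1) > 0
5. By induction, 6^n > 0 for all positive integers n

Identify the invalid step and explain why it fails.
Step 5: By induction, 6^n > 0 for all positive integers n

Step 5 concludes the proof by induction, but no base case was ever established. A valid induction proof requires: (1) a base case proving 6^1 > 0, and (2) an inductive step showing IF 6^k > 0 THEN 6^(k+1) > 0. Steps 2-4 correctly establish the inductive step, but without the base case the conclusion in step 5 does not follow.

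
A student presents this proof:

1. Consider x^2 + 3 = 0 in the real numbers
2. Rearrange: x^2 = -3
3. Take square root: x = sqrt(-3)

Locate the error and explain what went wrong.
Step 3: Take square root: x = sqrt(-3)

Step 3 takes the square root of -3, which is negative. In the real number system, the square root of a negative number is undefined. The equation x^2 + 3 = 0 has no real solutions. Square roots of negative numbers only exist in the complex numbers.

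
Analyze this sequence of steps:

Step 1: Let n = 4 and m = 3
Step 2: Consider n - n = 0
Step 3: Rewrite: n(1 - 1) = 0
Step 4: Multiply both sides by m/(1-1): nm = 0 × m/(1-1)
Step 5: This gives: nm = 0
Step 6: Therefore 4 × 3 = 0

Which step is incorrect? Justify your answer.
Step 4: Multiply both sides by m/(1-1): nm = 0 × m/(1-1)

Step 4 multiplies both sides by m/(1-1). However, 1-1 = 0, so this is multiplication by m/0, which is undefined. We cannot multiply by an undefined expression.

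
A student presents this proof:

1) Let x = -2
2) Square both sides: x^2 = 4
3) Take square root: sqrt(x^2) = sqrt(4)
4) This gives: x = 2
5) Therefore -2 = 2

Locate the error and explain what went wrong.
Step 4: This gives: x = 2

Step 4 incorrectly states that sqrt(x^2) = x. The correct identity is sqrt(x^2) = |x|. Since x = -2 < 0, we have sqrt(x^2) = |-2| = 2, not x = -2.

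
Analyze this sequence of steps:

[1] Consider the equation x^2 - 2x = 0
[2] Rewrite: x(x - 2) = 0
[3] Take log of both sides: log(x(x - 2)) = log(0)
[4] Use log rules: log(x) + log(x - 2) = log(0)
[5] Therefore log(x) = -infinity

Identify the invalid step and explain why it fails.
Step 3: Take log of both sides: log(x(x - 2)) = log(0)

Step 3 takes the logarithm of both sides, resulting in log(0) on the right side. The logarithm is only defined for positive numbers; log(0) is undefined (approaches negative infinity). This operation is invalid.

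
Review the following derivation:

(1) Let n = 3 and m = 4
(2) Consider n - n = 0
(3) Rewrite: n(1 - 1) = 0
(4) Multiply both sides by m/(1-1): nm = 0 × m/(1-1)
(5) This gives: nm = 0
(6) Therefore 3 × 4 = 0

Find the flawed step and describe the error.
Step 4: Multiply both sides by m/(1-1): nm = 0 × m/(1-1)

Step 4 multiplies both sides by m/(1-1). However, 1-1 = 0, so this is multiplication by m/0, which is undefined. We cannot multiply by an undefined expression.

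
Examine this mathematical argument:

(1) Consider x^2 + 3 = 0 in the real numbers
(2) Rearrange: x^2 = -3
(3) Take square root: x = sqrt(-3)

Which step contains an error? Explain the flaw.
Step 3: Take square root: x = sqrt(-3)

Step 3 takes the square root of -3, which is negative. In the real number system, the square root of a negative number is undefined. The equation x^2 + 3 = 0 has no real solutions. Square roots of negative numbers only exist in the complex numbers.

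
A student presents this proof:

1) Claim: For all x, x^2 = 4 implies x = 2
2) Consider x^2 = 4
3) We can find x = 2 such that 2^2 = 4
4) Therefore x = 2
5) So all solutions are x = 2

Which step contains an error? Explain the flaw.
Step 4: Therefore x = 2

Step 4 incorrectly concludes that x = 2 is the only solution. The proof shows that x = 2 is A solution (existence), but does not show it is the ONLY solution (uniqueness). In fact, x = -2 is also a solution since (-2)^2 = 4. Finding one solution doesn't prove there are no others.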